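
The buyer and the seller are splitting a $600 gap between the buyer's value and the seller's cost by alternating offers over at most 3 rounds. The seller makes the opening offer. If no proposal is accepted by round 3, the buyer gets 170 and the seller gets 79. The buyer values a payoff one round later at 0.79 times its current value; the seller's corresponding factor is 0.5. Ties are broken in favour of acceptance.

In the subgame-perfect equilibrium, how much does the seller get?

Round 3 (the seller proposes): the buyer gets 170 if talks fail, so the seller offers 170 and keeps 430.
Round 2 (the buyer proposes): the seller can get 430 next round, worth 0.5 × 430 = 215 now; the buyer offers that and keeps 385.
Round 1 (the seller proposes): the buyer can get 385 next round, worth 0.79 × 385 = 304.15 now, so the seller offers 304.15, keeping 295.85.

295.85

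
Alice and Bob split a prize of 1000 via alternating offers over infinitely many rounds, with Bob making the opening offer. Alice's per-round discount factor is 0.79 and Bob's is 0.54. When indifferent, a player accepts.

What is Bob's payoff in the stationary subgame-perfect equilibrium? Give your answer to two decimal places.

366.24

In a stationary SPE each proposer offers the other exactly their discounted continuation value.
If Bob keeps x when proposing and Alice keeps y when proposing, then x = 1000 − 0.79y and y = 1000 − 0.54x.
Solving: x = 1000(1 − 0.79) / (1 − 0.54·0.79) = 210 / 0.5734 ≈ 366.2365.
Alice gets 1000 − 366.2365 ≈ 633.7635.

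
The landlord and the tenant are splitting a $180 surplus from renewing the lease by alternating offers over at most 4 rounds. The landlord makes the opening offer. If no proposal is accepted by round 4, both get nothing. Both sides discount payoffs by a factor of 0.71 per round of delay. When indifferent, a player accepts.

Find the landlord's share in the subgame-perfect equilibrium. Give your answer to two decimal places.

Round 4 (the tenant proposes): rejection yields 0 for the landlord; the tenant offers 0 and keeps 180.
Round 3 (the landlord proposes): the tenant can get 180 next round, worth 0.71 × 180 = 127.8 now; the landlord offers that and keeps 52.2.
Round 2 (the tenant proposes): the landlord can get 52.2 next round, worth 0.71 × 52.2 = 37.062 now; the tenant offers that and keeps 142.938.
Round 1 (the landlord proposes): the tenant can get 142.938 next round, worth 0.71 × 142.938 = 101.48598 now, so the landlord offers 101.48598, keeping 78.51402.

78.51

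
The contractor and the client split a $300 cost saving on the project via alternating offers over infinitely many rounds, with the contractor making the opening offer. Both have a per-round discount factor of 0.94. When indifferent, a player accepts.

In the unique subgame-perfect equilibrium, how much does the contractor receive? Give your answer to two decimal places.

When the contractor proposes, the client accepts any offer worth at least 0.94 times what the client would get by proposing next round; and vice versa.
This gives x = 300 − 0.94y and y = 300 − 0.94x, where x and y are each side's share when it proposes.
Hence (1 − 0.94·0.94)x = 300(1 − 0.94), i.e. 0.1164·x = 18.
x ≈ 154.6392; the client's share is 300 − x ≈ 145.3608.

154.64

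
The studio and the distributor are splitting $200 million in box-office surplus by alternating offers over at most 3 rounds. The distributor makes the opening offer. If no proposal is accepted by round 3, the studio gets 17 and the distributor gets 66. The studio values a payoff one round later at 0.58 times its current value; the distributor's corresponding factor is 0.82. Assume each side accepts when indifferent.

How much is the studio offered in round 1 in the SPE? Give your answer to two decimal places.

Round 3 (the distributor proposes): the studio gets 17 if talks fail, so the distributor offers 17 and keeps 183.
Round 2 (the studio proposes): the distributor can get 183 next round, worth 0.82 × 183 = 150.06 now. The studio offers 150.06 and keeps 200 − 150.06 = 49.94.
Round 1 (the distributor proposes): the studio can get 49.94 next round, worth 0.58 × 49.94 = 28.9652 now. The distributor offers 28.9652 and keeps 200 − 28.9652 = 171.0348.

28.97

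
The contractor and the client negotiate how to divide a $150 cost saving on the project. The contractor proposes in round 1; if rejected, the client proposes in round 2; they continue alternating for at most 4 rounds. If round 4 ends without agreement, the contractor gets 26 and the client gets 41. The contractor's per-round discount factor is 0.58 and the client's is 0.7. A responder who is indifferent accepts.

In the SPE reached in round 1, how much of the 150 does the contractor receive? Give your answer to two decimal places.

70.66

By backward induction:
Round 4 (the client proposes): the contractor gets 26 if talks fail, so the client offers 26 and keeps 124.
Round 3 (the contractor proposes): the client can get 124 next round, worth 0.7 × 124 = 86.8 now; the contractor offers that and keeps 63.2.
Round 2 (the client proposes): the contractor can get 63.2 next round, worth 0.58 × 63.2 = 36.656 now. The client offers 36.656 and keeps 150 − 36.656 = 113.344.
Round 1 (the contractor proposes): the client can get 113.344 next round, worth 0.7 × 113.344 = 79.3408 now; the contractor offers that and keeps 70.6592.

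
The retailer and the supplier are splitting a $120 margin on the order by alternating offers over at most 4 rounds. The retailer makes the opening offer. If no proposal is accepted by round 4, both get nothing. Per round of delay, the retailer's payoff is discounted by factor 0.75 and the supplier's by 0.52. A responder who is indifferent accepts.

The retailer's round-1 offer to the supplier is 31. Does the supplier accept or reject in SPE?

Work out the supplier's continuation value if the offer is rejected.
Round 4 (the supplier proposes): the retailer will accept anything ≥ 0, so the supplier offers 0 and keeps 120.
Round 3 (the retailer proposes): the supplier can get 120 next round, worth 0.52 × 120 = 62.4 now, so the retailer offers 62.4, keeping 57.6.
Round 2 (the supplier proposes): the retailer can get 57.6 next round, worth 0.75 × 57.6 = 43.2 now. The supplier offers 43.2 and keeps 120 − 43.2 = 76.8.
So by rejecting in round 1, the supplier gets 76.8 next round, worth 0.52 × 76.8 = 39.936 now.
Offer 31 < 39.936, so the supplier rejects.

Reject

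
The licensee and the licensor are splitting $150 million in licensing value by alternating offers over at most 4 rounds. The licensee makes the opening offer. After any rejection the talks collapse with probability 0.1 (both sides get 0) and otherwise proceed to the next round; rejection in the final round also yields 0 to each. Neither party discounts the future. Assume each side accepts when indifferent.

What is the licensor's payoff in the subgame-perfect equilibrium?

Round 4 (the licensor proposes): the licensee will accept anything ≥ 0, so the licensor offers 0 and keeps 150.
Round 3 (the licensee proposes): rejecting gives the licensor an expected 0.9 × 150 = 135; the licensee offers that and keeps 15.
Round 2 (the licensor proposes): rejecting gives the licensee an expected 0.9 × 15 = 13.5, so the licensor offers 13.5, keeping 136.5.
Round 1 (the licensee proposes): rejecting gives the licensor an expected 0.9 × 136.5 = 122.85, so the licensee offers 122.85, keeping 27.15.

122.85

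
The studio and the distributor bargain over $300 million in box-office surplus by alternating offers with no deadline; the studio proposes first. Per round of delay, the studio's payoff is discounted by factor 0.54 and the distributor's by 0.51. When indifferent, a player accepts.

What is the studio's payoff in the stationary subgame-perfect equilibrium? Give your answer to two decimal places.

202.87

When the studio proposes, the distributor accepts any offer worth at least 0.51 times what the distributor would get by proposing next round; and vice versa.
This gives x = 300 − 0.51y and y = 300 − 0.54x, where x and y are each side's share when it proposes.
Hence (1 − 0.51·0.54)x = 300(1 − 0.51), i.e. 0.7246·x = 147.
x ≈ 202.8705; the distributor's share is 300 − x ≈ 97.1295.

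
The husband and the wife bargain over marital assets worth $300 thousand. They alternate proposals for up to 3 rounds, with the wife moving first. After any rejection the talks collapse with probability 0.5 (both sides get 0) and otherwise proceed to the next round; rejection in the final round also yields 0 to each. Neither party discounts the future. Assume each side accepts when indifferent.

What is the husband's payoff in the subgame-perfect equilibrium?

75

By backward induction:
Round 3 (the wife proposes): rejection yields 0 for the husband; the wife offers 0 and keeps 300.
Round 2 (the husband proposes): rejecting gives the wife an expected 0.5 × 300 = 150. The husband offers 150 and keeps 300 − 150 = 150.
Round 1 (the wife proposes): rejecting gives the husband an expected 0.5 × 150 = 75, so the wife offers 75, keeping 225.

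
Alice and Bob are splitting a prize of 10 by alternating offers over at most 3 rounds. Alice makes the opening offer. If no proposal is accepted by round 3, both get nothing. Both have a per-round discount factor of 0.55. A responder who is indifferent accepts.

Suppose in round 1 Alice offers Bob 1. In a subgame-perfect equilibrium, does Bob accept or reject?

Reject

Work out Bob's continuation value if the offer is rejected.
Round 3 (Alice proposes): Bob will accept anything ≥ 0, so Alice offers 0 and keeps 10.
Round 2 (Bob proposes): Alice can get 10 next round, worth 0.55 × 10 = 5.5 now, so Bob offers 5.5, keeping 4.5.
So by rejecting in round 1, Bob gets 4.5 next round, worth 0.55 × 4.5 = 2.475 now.
Offer 1 < 2.475, so Bob rejects.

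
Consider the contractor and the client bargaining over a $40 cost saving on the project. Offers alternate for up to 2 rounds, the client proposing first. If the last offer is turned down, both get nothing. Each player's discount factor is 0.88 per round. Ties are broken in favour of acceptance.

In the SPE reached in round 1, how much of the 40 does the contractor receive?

35.2

Round 2 (the contractor proposes): the client will accept anything ≥ 0, so the contractor offers 0 and keeps 40.
Round 1 (the client proposes): the contractor can get 40 next round, worth 0.88 × 40 = 35.2 now; the client offers that and keeps 4.8.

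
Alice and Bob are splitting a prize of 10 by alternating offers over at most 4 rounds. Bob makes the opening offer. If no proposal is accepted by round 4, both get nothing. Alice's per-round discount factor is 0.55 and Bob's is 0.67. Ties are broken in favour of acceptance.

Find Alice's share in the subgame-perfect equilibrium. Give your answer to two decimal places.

3.84

Round 4 (Alice proposes): rejection yields 0 for Bob; Alice offers 0 and keeps 10.
Round 3 (Bob proposes): Alice can get 10 next round, worth 0.55 × 10 = 5.5 now, so Bob offers 5.5, keeping 4.5.
Round 2 (Alice proposes): Bob can get 4.5 next round, worth 0.67 × 4.5 = 3.015 now. Alice offers 3.015 and keeps 10 − 3.015 = 6.985.
Round 1 (Bob proposes): Alice can get 6.985 next round, worth 0.55 × 6.985 = 3.84175 now. Bob offers 3.84175 and keeps 10 − 3.84175 = 6.15825.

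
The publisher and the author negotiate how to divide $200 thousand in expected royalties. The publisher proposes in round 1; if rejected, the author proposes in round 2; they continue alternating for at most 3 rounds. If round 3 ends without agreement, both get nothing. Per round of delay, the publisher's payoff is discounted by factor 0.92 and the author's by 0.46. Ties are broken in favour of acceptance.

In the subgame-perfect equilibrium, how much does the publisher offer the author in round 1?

Work backward from the last round.
Round 3 (the publisher proposes): rejection yields 0 for the author; the publisher offers 0 and keeps 200.
Round 2 (the author proposes): the publisher can get 200 next round, worth 0.92 × 200 = 184 now. The author offers 184 and keeps 200 − 184 = 16.
Round 1 (the publisher proposes): the author can get 16 next round, worth 0.46 × 16 = 7.36 now, so the publisher offers 7.36, keeping 192.64.

7.36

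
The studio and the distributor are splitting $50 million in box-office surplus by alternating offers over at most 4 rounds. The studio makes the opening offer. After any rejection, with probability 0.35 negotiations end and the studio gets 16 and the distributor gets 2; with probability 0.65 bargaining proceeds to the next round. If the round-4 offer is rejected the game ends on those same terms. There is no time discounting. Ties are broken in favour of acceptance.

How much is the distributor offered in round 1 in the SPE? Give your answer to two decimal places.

18.07

By backward induction:
Round 4 (the distributor proposes): the studio gets 16 if talks fail, so the distributor offers 16 and keeps 34.
Round 3 (the studio proposes): rejecting gives the distributor an expected 0.65 × 34 + 0.35 × 2 = 22.8, so the studio offers 22.8, keeping 27.2.
Round 2 (the distributor proposes): rejecting gives the studio an expected 0.65 × 27.2 + 0.35 × 16 = 23.28; the distributor offers that and keeps 26.72.
Round 1 (the studio proposes): rejecting gives the distributor an expected 0.65 × 26.72 + 0.35 × 2 = 18.068; the studio offers that and keeps 31.932.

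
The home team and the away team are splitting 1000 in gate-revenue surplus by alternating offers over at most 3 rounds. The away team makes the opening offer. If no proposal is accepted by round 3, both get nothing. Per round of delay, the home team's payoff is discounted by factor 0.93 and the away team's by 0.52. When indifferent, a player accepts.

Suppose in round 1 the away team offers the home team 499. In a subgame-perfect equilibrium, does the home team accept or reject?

Accept

Work out the home team's continuation value if the offer is rejected.
Round 3 (the away team proposes): the home team will accept anything ≥ 0, so the away team offers 0 and keeps 1000.
Round 2 (the home team proposes): the away team can get 1000 next round, worth 0.52 × 1000 = 520 now. The home team offers 520 and keeps 1000 − 520 = 480.
So by rejecting in round 1, the home team gets 480 next round, worth 0.93 × 480 = 446.4 now.
Offer 499 ≥ 446.4, so the home team accepts.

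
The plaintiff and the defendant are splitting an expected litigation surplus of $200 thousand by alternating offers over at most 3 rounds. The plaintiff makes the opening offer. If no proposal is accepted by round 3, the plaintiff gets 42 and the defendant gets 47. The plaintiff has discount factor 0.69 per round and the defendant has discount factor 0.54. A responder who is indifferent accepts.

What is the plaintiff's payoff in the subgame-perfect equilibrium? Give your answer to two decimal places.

By backward induction:
Round 3 (the plaintiff proposes): the defendant gets 47 if talks fail, so the plaintiff offers 47 and keeps 153.
Round 2 (the defendant proposes): the plaintiff can get 153 next round, worth 0.69 × 153 = 105.57 now; the defendant offers that and keeps 94.43.
Round 1 (the plaintiff proposes): the defendant can get 94.43 next round, worth 0.54 × 94.43 = 50.9922 now, so the plaintiff offers 50.9922, keeping 149.0078.

149.01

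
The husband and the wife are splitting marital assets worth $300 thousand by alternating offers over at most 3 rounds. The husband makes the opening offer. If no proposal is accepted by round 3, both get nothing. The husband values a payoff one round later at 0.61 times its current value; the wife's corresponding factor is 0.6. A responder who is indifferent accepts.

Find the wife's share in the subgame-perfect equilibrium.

70.2

Round 3 (the husband proposes): the wife will accept anything ≥ 0, so the husband offers 0 and keeps 300.
Round 2 (the wife proposes): the husband can get 300 next round, worth 0.61 × 300 = 183 now, so the wife offers 183, keeping 117.
Round 1 (the husband proposes): the wife can get 117 next round, worth 0.6 × 117 = 70.2 now, so the husband offers 70.2, keeping 229.8.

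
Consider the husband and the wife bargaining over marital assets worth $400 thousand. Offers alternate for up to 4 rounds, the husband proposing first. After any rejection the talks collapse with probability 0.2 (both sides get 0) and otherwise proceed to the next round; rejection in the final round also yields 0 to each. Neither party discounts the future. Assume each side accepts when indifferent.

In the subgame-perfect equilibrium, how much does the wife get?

Round 4 (the wife proposes): the husband will accept anything ≥ 0, so the wife offers 0 and keeps 400.
Round 3 (the husband proposes): rejecting gives the wife an expected 0.8 × 400 = 320, so the husband offers 320, keeping 80.
Round 2 (the wife proposes): rejecting gives the husband an expected 0.8 × 80 = 64. The wife offers 64 and keeps 400 − 64 = 336.
Round 1 (the husband proposes): rejecting gives the wife an expected 0.8 × 336 = 268.8. The husband offers 268.8 and keeps 400 − 268.8 = 131.2.

268.8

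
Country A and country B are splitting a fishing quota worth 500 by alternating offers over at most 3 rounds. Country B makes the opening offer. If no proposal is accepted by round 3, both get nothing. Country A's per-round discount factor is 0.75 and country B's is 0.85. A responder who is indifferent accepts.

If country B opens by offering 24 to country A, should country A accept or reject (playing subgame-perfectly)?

Round 3 (country B proposes): country A will accept anything ≥ 0, so country B offers 0 and keeps 500.
Round 2 (country A proposes): country B can get 500 next round, worth 0.85 × 500 = 425 now; country A offers that and keeps 75.
So by rejecting in round 1, country A gets 75 next round, worth 0.75 × 75 = 56.25 now.
Offer 24 < 56.25, so country A rejects.

Reject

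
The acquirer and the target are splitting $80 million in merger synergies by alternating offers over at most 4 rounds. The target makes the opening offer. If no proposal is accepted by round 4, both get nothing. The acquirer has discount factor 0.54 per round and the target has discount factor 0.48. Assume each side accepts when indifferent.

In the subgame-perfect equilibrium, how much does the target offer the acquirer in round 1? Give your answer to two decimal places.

33.66

Round 4 (the acquirer proposes): rejection yields 0 for the target; the acquirer offers 0 and keeps 80.
Round 3 (the target proposes): the acquirer can get 80 next round, worth 0.54 × 80 = 43.2 now. The target offers 43.2 and keeps 80 − 43.2 = 36.8.
Round 2 (the acquirer proposes): the target can get 36.8 next round, worth 0.48 × 36.8 = 17.664 now; the acquirer offers that and keeps 62.336.
Round 1 (the target proposes): the acquirer can get 62.336 next round, worth 0.54 × 62.336 = 33.66144 now. The target offers 33.66144 and keeps 80 − 33.66144 = 46.33856.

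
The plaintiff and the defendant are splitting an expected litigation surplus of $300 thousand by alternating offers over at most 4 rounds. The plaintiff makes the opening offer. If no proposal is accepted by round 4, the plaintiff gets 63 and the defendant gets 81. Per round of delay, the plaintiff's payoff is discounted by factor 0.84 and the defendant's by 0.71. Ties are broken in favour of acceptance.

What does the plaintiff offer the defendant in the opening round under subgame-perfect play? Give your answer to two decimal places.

134.44

Round 4 (the defendant proposes): the plaintiff gets 63 if talks fail, so the defendant offers 63 and keeps 237.
Round 3 (the plaintiff proposes): the defendant can get 237 next round, worth 0.71 × 237 = 168.27 now. The plaintiff offers 168.27 and keeps 300 − 168.27 = 131.73.
Round 2 (the defendant proposes): the plaintiff can get 131.73 next round, worth 0.84 × 131.73 = 110.6532 now; the defendant offers that and keeps 189.3468.
Round 1 (the plaintiff proposes): the defendant can get 189.3468 next round, worth 0.71 × 189.3468 = 134.436228 now; the plaintiff offers that and keeps 165.563772.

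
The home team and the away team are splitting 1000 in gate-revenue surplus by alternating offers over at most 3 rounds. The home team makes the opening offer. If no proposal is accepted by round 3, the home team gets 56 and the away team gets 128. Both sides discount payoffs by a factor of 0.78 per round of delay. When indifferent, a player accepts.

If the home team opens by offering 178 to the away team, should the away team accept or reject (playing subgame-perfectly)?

Round 3 (the home team proposes): the away team gets 128 if talks fail, so the home team offers 128 and keeps 872.
Round 2 (the away team proposes): the home team can get 872 next round, worth 0.78 × 872 = 680.16 now; the away team offers that and keeps 319.84.
So by rejecting in round 1, the away team gets 319.84 next round, worth 0.78 × 319.84 = 249.4752 now.
Offer 178 < 249.4752, so the away team rejects.

Reject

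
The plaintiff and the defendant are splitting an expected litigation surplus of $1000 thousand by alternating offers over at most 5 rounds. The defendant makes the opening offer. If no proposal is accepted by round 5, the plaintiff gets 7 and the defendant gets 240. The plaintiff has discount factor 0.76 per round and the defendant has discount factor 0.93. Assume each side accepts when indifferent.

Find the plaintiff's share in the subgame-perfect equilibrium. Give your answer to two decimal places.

Round 5 (the defendant proposes): the plaintiff gets 7 if talks fail, so the defendant offers 7 and keeps 993.
Round 4 (the plaintiff proposes): the defendant can get 993 next round, worth 0.93 × 993 = 923.49 now. The plaintiff offers 923.49 and keeps 1000 − 923.49 = 76.51.
Round 3 (the defendant proposes): the plaintiff can get 76.51 next round, worth 0.76 × 76.51 = 58.1476 now, so the defendant offers 58.1476, keeping 941.8524.
Round 2 (the plaintiff proposes): the defendant can get 941.8524 next round, worth 0.93 × 941.8524 = 875.922732 now. The plaintiff offers 875.922732 and keeps 1000 − 875.922732 = 124.077268.
Round 1 (the defendant proposes): the plaintiff can get 124.077268 next round, worth 0.76 × 124.077268 = 94.29872368 now. The defendant offers 94.29872368 and keeps 1000 − 94.29872368 = 905.70127632.

94.30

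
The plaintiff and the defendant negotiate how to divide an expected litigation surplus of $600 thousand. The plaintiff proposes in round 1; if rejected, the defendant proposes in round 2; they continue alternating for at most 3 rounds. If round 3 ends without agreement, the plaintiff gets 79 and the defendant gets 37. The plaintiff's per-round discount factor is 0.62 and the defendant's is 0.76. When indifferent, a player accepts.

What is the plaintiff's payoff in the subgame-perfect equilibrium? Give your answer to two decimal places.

409.29

Solve by backward induction from round 3.
Round 3 (the plaintiff proposes): the defendant gets 37 if talks fail, so the plaintiff offers 37 and keeps 563.
Round 2 (the defendant proposes): the plaintiff can get 563 next round, worth 0.62 × 563 = 349.06 now, so the defendant offers 349.06, keeping 250.94.
Round 1 (the plaintiff proposes): the defendant can get 250.94 next round, worth 0.76 × 250.94 = 190.7144 now. The plaintiff offers 190.7144 and keeps 600 − 190.7144 = 409.2856.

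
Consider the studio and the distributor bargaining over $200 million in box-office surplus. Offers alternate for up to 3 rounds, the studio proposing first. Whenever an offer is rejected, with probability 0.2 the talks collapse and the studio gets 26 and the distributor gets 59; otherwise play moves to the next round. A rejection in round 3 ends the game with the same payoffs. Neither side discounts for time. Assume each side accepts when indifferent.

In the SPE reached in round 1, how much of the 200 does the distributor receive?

Round 3 (the studio proposes): the distributor gets 59 if talks fail, so the studio offers 59 and keeps 141.
Round 2 (the distributor proposes): rejecting gives the studio an expected 0.8 × 141 + 0.2 × 26 = 118, so the distributor offers 118, keeping 82.
Round 1 (the studio proposes): rejecting gives the distributor an expected 0.8 × 82 + 0.2 × 59 = 77.4; the studio offers that and keeps 122.6.

77.4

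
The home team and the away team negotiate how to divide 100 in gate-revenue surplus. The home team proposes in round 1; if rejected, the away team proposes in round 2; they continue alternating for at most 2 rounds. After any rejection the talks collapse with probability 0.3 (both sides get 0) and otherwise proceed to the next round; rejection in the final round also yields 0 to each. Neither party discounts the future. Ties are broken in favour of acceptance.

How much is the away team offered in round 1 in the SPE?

70

Round 2 (the away team proposes): the home team will accept anything ≥ 0, so the away team offers 0 and keeps 100.
Round 1 (the home team proposes): rejecting gives the away team an expected 0.7 × 100 = 70, so the home team offers 70, keeping 30.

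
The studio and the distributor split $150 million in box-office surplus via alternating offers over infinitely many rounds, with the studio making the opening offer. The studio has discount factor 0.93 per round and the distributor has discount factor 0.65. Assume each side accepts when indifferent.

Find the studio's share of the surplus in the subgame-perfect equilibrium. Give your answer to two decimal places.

132.74

When the studio proposes, the distributor accepts any offer worth at least 0.65 times what the distributor would get by proposing next round; and vice versa.
This gives x = 150 − 0.65y and y = 150 − 0.93x, where x and y are each side's share when it proposes.
Hence (1 − 0.65·0.93)x = 150(1 − 0.65), i.e. 0.3955·x = 52.5.
x ≈ 132.7434; the distributor's share is 150 − x ≈ 17.2566.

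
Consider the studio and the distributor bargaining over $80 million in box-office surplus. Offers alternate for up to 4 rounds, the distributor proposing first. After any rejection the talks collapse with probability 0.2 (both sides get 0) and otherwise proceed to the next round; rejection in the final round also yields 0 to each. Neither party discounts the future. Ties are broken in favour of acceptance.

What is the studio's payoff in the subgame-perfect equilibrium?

Round 4 (the studio proposes): the distributor will accept anything ≥ 0, so the studio offers 0 and keeps 80.
Round 3 (the distributor proposes): rejecting gives the studio an expected 0.8 × 80 = 64, so the distributor offers 64, keeping 16.
Round 2 (the studio proposes): rejecting gives the distributor an expected 0.8 × 16 = 12.8; the studio offers that and keeps 67.2.
Round 1 (the distributor proposes): rejecting gives the studio an expected 0.8 × 67.2 = 53.76, so the distributor offers 53.76, keeping 26.24.

53.76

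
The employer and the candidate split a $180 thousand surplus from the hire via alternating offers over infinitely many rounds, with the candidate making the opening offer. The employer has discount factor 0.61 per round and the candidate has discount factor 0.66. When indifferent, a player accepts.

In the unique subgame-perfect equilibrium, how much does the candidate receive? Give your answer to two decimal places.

117.51

Let x be the candidate's share when the candidate proposes and y be the employer's share when the employer proposes.
The employer accepts iff offered ≥ 0.61·y, so x = 180 − 0.61y. Symmetrically y = 180 − 0.66x.
Substituting: x = 180 − 0.61(180 − 0.66x), giving x(1 − 0.66·0.61) = 180(1 − 0.61).
So x = 180 × 0.39 / 0.5974 ≈ 117.5092, and the employer receives 180 − x ≈ 62.4908.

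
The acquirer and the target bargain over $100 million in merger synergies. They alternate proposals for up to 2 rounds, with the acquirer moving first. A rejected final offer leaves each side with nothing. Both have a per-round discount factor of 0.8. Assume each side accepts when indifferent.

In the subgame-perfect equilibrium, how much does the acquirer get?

Round 2 (the target proposes): the acquirer will accept anything ≥ 0, so the target offers 0 and keeps 100.
Round 1 (the acquirer proposes): the target can get 100 next round, worth 0.8 × 100 = 80 now; the acquirer offers that and keeps 20.

20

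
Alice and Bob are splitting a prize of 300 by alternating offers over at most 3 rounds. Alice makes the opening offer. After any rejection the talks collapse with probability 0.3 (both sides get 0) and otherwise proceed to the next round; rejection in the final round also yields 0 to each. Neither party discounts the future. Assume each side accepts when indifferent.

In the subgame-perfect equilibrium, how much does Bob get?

Round 3 (Alice proposes): Bob will accept anything ≥ 0, so Alice offers 0 and keeps 300.
Round 2 (Bob proposes): rejecting gives Alice an expected 0.7 × 300 = 210; Bob offers that and keeps 90.
Round 1 (Alice proposes): rejecting gives Bob an expected 0.7 × 90 = 63; Alice offers that and keeps 237.

63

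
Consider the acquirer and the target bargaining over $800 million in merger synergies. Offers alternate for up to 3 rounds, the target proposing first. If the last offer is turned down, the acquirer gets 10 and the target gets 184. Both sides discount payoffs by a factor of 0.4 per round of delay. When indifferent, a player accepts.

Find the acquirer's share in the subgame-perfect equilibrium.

Round 3 (the target proposes): the acquirer gets 10 if talks fail, so the target offers 10 and keeps 790.
Round 2 (the acquirer proposes): the target can get 790 next round, worth 0.4 × 790 = 316 now. The acquirer offers 316 and keeps 800 − 316 = 484.
Round 1 (the target proposes): the acquirer can get 484 next round, worth 0.4 × 484 = 193.6 now, so the target offers 193.6, keeping 606.4.

193.6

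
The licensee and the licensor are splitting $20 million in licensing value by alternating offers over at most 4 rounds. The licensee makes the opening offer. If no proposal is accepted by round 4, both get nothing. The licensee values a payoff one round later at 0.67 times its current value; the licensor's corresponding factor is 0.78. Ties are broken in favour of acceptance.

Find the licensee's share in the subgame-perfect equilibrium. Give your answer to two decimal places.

Work backward from the last round.
Round 4 (the licensor proposes): rejection yields 0 for the licensee; the licensor offers 0 and keeps 20.
Round 3 (the licensee proposes): the licensor can get 20 next round, worth 0.78 × 20 = 15.6 now; the licensee offers that and keeps 4.4.
Round 2 (the licensor proposes): the licensee can get 4.4 next round, worth 0.67 × 4.4 = 2.948 now. The licensor offers 2.948 and keeps 20 − 2.948 = 17.052.
Round 1 (the licensee proposes): the licensor can get 17.052 next round, worth 0.78 × 17.052 = 13.30056 now. The licensee offers 13.30056 and keeps 20 − 13.30056 = 6.69944.

6.70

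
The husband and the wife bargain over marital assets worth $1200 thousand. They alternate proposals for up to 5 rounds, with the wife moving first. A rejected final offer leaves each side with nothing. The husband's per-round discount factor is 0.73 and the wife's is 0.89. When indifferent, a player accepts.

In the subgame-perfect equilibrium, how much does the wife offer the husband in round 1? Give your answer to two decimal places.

158.97

Solve by backward induction from round 5.
Round 5 (the wife proposes): rejection yields 0 for the husband; the wife offers 0 and keeps 1200.
Round 4 (the husband proposes): the wife can get 1200 next round, worth 0.89 × 1200 = 1068 now, so the husband offers 1068, keeping 132.
Round 3 (the wife proposes): the husband can get 132 next round, worth 0.73 × 132 = 96.36 now; the wife offers that and keeps 1103.64.
Round 2 (the husband proposes): the wife can get 1103.64 next round, worth 0.89 × 1103.64 = 982.2396 now. The husband offers 982.2396 and keeps 1200 − 982.2396 = 217.7604.
Round 1 (the wife proposes): the husband can get 217.7604 next round, worth 0.73 × 217.7604 = 158.965092 now. The wife offers 158.965092 and keeps 1200 − 158.965092 = 1041.034908.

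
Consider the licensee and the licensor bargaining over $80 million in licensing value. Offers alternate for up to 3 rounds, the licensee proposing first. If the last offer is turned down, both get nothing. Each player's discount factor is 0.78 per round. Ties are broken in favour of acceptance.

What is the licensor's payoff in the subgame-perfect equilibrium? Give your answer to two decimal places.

Round 3 (the licensee proposes): the licensor will accept anything ≥ 0, so the licensee offers 0 and keeps 80.
Round 2 (the licensor proposes): the licensee can get 80 next round, worth 0.78 × 80 = 62.4 now. The licensor offers 62.4 and keeps 80 − 62.4 = 17.6.
Round 1 (the licensee proposes): the licensor can get 17.6 next round, worth 0.78 × 17.6 = 13.728 now, so the licensee offers 13.728, keeping 66.272.

13.73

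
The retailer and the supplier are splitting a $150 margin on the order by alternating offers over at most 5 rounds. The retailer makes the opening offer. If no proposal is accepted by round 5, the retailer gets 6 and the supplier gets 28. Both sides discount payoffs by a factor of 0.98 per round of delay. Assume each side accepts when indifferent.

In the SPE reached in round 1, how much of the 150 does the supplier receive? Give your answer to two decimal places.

31.59

Round 5 (the retailer proposes): the supplier gets 28 if talks fail, so the retailer offers 28 and keeps 122.
Round 4 (the supplier proposes): the retailer can get 122 next round, worth 0.98 × 122 = 119.56 now. The supplier offers 119.56 and keeps 150 − 119.56 = 30.44.
Round 3 (the retailer proposes): the supplier can get 30.44 next round, worth 0.98 × 30.44 = 29.8312 now, so the retailer offers 29.8312, keeping 120.1688.
Round 2 (the supplier proposes): the retailer can get 120.1688 next round, worth 0.98 × 120.1688 = 117.765424 now. The supplier offers 117.765424 and keeps 150 − 117.765424 = 32.234576.
Round 1 (the retailer proposes): the supplier can get 32.234576 next round, worth 0.98 × 32.234576 = 31.58988448 now; the retailer offers that and keeps 118.41011552.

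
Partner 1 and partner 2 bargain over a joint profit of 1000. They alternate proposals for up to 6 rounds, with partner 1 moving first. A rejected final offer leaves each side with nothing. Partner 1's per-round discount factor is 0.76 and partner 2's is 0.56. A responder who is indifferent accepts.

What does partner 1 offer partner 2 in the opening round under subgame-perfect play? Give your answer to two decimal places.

293.04

Work backward from the last round.
Round 6 (partner 2 proposes): rejection yields 0 for partner 1; partner 2 offers 0 and keeps 1000.
Round 5 (partner 1 proposes): partner 2 can get 1000 next round, worth 0.56 × 1000 = 560 now. Partner 1 offers 560 and keeps 1000 − 560 = 440.
Round 4 (partner 2 proposes): partner 1 can get 440 next round, worth 0.76 × 440 = 334.4 now. Partner 2 offers 334.4 and keeps 1000 − 334.4 = 665.6.
Round 3 (partner 1 proposes): partner 2 can get 665.6 next round, worth 0.56 × 665.6 = 372.736 now. Partner 1 offers 372.736 and keeps 1000 − 372.736 = 627.264.
Round 2 (partner 2 proposes): partner 1 can get 627.264 next round, worth 0.76 × 627.264 = 476.72064 now. Partner 2 offers 476.72064 and keeps 1000 − 476.72064 = 523.27936.
Round 1 (partner 1 proposes): partner 2 can get 523.27936 next round, worth 0.56 × 523.27936 = 293.0364416 now; partner 1 offers that and keeps 706.9635584.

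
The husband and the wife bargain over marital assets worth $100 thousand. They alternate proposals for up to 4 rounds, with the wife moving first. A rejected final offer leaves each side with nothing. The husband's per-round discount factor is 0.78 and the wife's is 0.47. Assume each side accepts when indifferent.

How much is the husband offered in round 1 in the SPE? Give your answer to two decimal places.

Round 4 (the husband proposes): rejection yields 0 for the wife; the husband offers 0 and keeps 100.
Round 3 (the wife proposes): the husband can get 100 next round, worth 0.78 × 100 = 78 now, so the wife offers 78, keeping 22.
Round 2 (the husband proposes): the wife can get 22 next round, worth 0.47 × 22 = 10.34 now. The husband offers 10.34 and keeps 100 − 10.34 = 89.66.
Round 1 (the wife proposes): the husband can get 89.66 next round, worth 0.78 × 89.66 = 69.9348 now, so the wife offers 69.9348, keeping 30.0652.

69.93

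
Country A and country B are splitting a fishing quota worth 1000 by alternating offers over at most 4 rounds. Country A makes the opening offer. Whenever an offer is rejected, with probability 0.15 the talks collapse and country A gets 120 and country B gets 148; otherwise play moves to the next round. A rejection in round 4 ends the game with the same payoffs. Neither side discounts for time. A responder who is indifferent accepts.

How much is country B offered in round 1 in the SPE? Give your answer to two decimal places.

Round 4 (country B proposes): country A gets 120 if talks fail, so country B offers 120 and keeps 880.
Round 3 (country A proposes): rejecting gives country B an expected 0.85 × 880 + 0.15 × 148 = 770.2. Country A offers 770.2 and keeps 1000 − 770.2 = 229.8.
Round 2 (country B proposes): rejecting gives country A an expected 0.85 × 229.8 + 0.15 × 120 = 213.33, so country B offers 213.33, keeping 786.67.
Round 1 (country A proposes): rejecting gives country B an expected 0.85 × 786.67 + 0.15 × 148 = 690.8695; country A offers that and keeps 309.1305.

690.87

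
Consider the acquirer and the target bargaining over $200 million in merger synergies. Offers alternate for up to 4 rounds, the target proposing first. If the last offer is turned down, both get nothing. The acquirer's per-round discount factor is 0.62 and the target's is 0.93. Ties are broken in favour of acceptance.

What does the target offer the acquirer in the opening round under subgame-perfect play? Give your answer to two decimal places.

80.18

Round 4 (the acquirer proposes): the target will accept anything ≥ 0, so the acquirer offers 0 and keeps 200.
Round 3 (the target proposes): the acquirer can get 200 next round, worth 0.62 × 200 = 124 now, so the target offers 124, keeping 76.
Round 2 (the acquirer proposes): the target can get 76 next round, worth 0.93 × 76 = 70.68 now; the acquirer offers that and keeps 129.32.
Round 1 (the target proposes): the acquirer can get 129.32 next round, worth 0.62 × 129.32 = 80.1784 now. The target offers 80.1784 and keeps 200 − 80.1784 = 119.8216.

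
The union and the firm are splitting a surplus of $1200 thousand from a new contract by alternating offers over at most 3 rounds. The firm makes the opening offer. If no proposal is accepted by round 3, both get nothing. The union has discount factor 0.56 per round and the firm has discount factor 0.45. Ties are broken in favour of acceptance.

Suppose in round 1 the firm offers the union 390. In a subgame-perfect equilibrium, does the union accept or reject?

Round 3 (the firm proposes): the union will accept anything ≥ 0, so the firm offers 0 and keeps 1200.
Round 2 (the union proposes): the firm can get 1200 next round, worth 0.45 × 1200 = 540 now; the union offers that and keeps 660.
So by rejecting in round 1, the union gets 660 next round, worth 0.56 × 660 = 369.6 now.
Offer 390 ≥ 369.6, so the union accepts.

Accept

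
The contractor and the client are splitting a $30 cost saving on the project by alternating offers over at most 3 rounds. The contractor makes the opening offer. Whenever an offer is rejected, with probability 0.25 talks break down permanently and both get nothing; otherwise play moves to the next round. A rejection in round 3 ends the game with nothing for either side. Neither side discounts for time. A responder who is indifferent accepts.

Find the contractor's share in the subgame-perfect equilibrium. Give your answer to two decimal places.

Round 3 (the contractor proposes): rejection yields 0 for the client; the contractor offers 0 and keeps 30.
Round 2 (the client proposes): rejecting gives the contractor an expected 0.75 × 30 = 22.5, so the client offers 22.5, keeping 7.5.
Round 1 (the contractor proposes): rejecting gives the client an expected 0.75 × 7.5 = 5.625. The contractor offers 5.625 and keeps 30 − 5.625 = 24.375.

24.38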